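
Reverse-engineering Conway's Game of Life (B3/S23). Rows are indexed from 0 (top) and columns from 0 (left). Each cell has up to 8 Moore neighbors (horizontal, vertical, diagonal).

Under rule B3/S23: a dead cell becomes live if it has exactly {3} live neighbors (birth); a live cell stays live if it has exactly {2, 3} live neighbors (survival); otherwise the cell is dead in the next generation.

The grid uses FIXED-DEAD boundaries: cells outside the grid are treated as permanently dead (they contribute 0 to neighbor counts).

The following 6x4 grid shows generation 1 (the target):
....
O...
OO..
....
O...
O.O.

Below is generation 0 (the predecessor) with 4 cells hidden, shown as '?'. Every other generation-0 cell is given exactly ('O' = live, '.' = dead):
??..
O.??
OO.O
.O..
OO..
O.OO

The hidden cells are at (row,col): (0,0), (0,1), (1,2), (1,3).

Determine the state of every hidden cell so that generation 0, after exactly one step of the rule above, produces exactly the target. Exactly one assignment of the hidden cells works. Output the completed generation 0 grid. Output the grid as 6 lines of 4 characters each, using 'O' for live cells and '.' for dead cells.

Answer: .O..
O..O
OO.O
.O..
OO..
O.OO

Derivation:
Hidden generation-0 cells (in order): (0,0), (0,1), (1,2), (1,3).
A hidden cell only influences target cells in its own 3x3 neighborhood. Try each of the 2^4 = 16 assignments, step the completed generation 0 forward once under B3/S23, and compare with the target:
  (0,0)=. (0,1)=. (1,2)=. (1,3)=. -> step gives (1,1)='O' but target has '.' -> reject
  (0,0)=. (0,1)=. (1,2)=. (1,3)=O -> step gives (1,1)='O' but target has '.' -> reject
  (0,0)=. (0,1)=. (1,2)=O (1,3)=. -> step gives (1,2)='O' but target has '.' -> reject
  (0,0)=. (0,1)=. (1,2)=O (1,3)=O -> step gives (1,2)='O' but target has '.' -> reject
  (0,0)=. (0,1)=O (1,2)=. (1,3)=. -> step gives (1,2)='O' but target has '.' -> reject
  (0,0)=. (0,1)=O (1,2)=. (1,3)=O -> step reproduces the target at every cell -> ACCEPT
  (0,0)=. (0,1)=O (1,2)=O (1,3)=. -> step gives (0,1)='O' but target has '.' -> reject
  (0,0)=. (0,1)=O (1,2)=O (1,3)=O -> step gives (0,1)='O' but target has '.' -> reject
  (0,0)=O (0,1)=. (1,2)=. (1,3)=. -> step gives (2,2)='O' but target has '.' -> reject
  (0,0)=O (0,1)=. (1,2)=. (1,3)=O -> step gives (1,2)='O' but target has '.' -> reject
  (0,0)=O (0,1)=. (1,2)=O (1,3)=. -> step gives (0,1)='O' but target has '.' -> reject
  (0,0)=O (0,1)=. (1,2)=O (1,3)=O -> step gives (0,1)='O' but target has '.' -> reject
  (0,0)=O (0,1)=O (1,2)=. (1,3)=. -> step gives (0,0)='O' but target has '.' -> reject
  (0,0)=O (0,1)=O (1,2)=. (1,3)=O -> step gives (0,0)='O' but target has '.' -> reject
  (0,0)=O (0,1)=O (1,2)=O (1,3)=. -> step gives (0,0)='O' but target has '.' -> reject
  (0,0)=O (0,1)=O (1,2)=O (1,3)=O -> step gives (0,0)='O' but target has '.' -> reject
Unique solution: (0,0)=dead, (0,1)=live, (1,2)=dead, (1,3)=live.
Check: live-neighbor counts of every cell in the completed generation 0:
2121
3441
3341
5441
3442
2421
Applying B3/S23 to generation 0 with these counts gives:
....
O...
OO..
....
O...
O.O.
which matches the target exactly.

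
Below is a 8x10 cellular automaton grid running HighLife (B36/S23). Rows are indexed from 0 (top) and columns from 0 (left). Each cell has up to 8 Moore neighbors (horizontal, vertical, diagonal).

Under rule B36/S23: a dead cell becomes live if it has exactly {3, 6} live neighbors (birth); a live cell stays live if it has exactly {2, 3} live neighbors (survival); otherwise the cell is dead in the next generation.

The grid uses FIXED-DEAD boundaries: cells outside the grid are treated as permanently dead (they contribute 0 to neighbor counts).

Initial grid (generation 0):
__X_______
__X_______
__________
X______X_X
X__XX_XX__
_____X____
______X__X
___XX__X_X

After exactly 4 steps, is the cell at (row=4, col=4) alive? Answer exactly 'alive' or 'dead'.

Simulating step by step:
Generation 0 (given above): 17 live cells
Generation 1: 16 live cells
__________
__________
__________
______XXX_
____XXXXX_
____XX_X__
____XXX_X_
________X_
Generation 2: 9 live cells
__________
__________
_______X__
________X_
____X_____
___X______
____X_X_X_
_____X_X__
Generation 3: 10 live cells
__________
__________
__________
__________
__________
___XXX____
____XXXX__
_____XXX__
Generation 4: 6 live cells
__________
__________
__________
__________
____X_____
___X______
___X___X__
____X__X__

Cell (4,4) at generation 4: 1 -> alive

Answer: alive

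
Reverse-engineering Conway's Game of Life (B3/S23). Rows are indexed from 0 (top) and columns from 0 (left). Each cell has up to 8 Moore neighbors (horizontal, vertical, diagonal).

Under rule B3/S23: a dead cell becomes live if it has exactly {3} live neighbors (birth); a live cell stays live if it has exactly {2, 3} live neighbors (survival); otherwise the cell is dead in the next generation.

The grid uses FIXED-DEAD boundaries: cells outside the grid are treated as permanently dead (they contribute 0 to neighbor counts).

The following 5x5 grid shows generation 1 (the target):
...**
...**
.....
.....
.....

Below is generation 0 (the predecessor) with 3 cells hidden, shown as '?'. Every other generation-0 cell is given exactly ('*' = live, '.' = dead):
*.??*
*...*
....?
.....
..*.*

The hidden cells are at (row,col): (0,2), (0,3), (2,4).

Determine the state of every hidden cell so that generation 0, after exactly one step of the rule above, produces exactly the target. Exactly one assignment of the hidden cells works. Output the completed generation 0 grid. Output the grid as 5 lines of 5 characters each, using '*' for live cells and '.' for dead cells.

Hidden generation-0 cells (in order): (0,2), (0,3), (2,4).
A hidden cell only influences target cells in its own 3x3 neighborhood. Try each of the 2^3 = 8 assignments, step the completed generation 0 forward once under B3/S23, and compare with the target:
  (0,2)=. (0,3)=. (2,4)=. -> step gives (0,3)='.' but target has '*' -> reject
  (0,2)=. (0,3)=. (2,4)=* -> step gives (0,3)='.' but target has '*' -> reject
  (0,2)=. (0,3)=* (2,4)=. -> step reproduces the target at every cell -> ACCEPT
  (0,2)=. (0,3)=* (2,4)=* -> step gives (1,3)='.' but target has '*' -> reject
  (0,2)=* (0,3)=. (2,4)=. -> step gives (0,1)='*' but target has '.' -> reject
  (0,2)=* (0,3)=. (2,4)=* -> step gives (0,1)='*' but target has '.' -> reject
  (0,2)=* (0,3)=* (2,4)=. -> step gives (0,1)='*' but target has '.' -> reject
  (0,2)=* (0,3)=* (2,4)=* -> step gives (0,1)='*' but target has '.' -> reject
Unique solution: (0,2)=dead, (0,3)=live, (2,4)=dead.
Check: live-neighbor counts of every cell in the completed generation 0:
12122
12132
11011
01121
01020
Applying B3/S23 to generation 0 with these counts gives:
...**
...**
.....
.....
.....
which matches the target exactly.

Answer: *..**
*...*
.....
.....
..*.*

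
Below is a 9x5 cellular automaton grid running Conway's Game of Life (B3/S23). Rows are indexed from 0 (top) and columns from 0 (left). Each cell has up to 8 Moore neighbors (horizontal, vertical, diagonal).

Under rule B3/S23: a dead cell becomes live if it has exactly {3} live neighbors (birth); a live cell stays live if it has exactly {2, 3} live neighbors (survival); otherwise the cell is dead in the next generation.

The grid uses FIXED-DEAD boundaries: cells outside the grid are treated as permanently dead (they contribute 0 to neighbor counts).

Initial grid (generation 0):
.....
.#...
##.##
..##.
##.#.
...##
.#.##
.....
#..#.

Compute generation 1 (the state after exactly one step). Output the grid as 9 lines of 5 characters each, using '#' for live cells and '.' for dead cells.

Answer: .....
###..
##.##
.....
.#...
##...
..###
..###
.....

Derivation:
Simulating step by step:
Generation 0 (given above): 17 live cells
Generation 1: 16 live cells
(generation 1 grid is the final answer)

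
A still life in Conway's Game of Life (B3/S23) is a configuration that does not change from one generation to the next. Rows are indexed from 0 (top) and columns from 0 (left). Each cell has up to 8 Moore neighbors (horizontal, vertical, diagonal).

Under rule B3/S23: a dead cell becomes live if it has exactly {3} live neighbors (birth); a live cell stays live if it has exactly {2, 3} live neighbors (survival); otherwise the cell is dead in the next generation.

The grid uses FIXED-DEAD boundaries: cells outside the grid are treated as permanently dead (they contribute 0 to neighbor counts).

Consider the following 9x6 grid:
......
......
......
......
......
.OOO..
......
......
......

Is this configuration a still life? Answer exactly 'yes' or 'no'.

Compute generation 1 and compare to generation 0 (given above):
Generation 1:
......
......
......
......
..O...
..O...
..O...
......
......
Cell (4,2) differs: gen0=0 vs gen1=1 -> NOT a still life.

Answer: no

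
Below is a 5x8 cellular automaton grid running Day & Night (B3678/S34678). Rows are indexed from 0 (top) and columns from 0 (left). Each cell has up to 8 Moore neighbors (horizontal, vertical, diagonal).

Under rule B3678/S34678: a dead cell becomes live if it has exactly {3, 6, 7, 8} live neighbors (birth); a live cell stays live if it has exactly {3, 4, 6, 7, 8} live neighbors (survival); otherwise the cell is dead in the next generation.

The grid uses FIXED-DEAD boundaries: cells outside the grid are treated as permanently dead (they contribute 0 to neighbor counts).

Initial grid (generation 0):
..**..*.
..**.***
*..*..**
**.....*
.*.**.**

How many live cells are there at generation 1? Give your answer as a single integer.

Answer: 22

Derivation:
Simulating step by step:
Generation 0 (given above): 20 live cells
Generation 1: 22 live cells
..******
.***.*.*
....**.*
**.***.*
*.*.....
Population at generation 1: 22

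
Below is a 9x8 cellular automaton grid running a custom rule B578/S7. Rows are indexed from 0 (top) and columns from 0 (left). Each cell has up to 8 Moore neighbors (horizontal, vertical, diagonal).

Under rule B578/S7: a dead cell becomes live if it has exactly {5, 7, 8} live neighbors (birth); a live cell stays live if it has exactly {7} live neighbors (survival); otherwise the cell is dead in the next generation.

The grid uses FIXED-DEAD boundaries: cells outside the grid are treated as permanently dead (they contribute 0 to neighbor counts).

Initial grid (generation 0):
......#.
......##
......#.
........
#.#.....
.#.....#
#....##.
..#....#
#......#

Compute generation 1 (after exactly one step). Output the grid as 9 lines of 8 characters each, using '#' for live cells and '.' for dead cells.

Answer: ........
........
........
........
........
........
........
........
........

Derivation:
Simulating step by step:
Generation 0 (given above): 15 live cells
Generation 1: 0 live cells
(generation 1 grid is the final answer)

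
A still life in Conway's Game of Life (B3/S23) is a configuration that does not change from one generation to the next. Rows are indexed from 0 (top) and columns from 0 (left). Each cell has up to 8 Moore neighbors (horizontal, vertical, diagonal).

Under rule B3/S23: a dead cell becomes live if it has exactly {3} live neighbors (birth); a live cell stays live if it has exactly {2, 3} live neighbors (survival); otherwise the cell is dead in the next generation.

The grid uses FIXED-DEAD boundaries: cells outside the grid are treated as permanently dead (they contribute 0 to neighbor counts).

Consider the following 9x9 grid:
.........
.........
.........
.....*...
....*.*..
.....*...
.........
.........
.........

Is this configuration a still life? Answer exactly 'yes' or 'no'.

Compute generation 1 and compare to generation 0 (given above):
Generation 1:
.........
.........
.........
.....*...
....*.*..
.....*...
.........
.........
.........
The grids are IDENTICAL -> still life.

Answer: yes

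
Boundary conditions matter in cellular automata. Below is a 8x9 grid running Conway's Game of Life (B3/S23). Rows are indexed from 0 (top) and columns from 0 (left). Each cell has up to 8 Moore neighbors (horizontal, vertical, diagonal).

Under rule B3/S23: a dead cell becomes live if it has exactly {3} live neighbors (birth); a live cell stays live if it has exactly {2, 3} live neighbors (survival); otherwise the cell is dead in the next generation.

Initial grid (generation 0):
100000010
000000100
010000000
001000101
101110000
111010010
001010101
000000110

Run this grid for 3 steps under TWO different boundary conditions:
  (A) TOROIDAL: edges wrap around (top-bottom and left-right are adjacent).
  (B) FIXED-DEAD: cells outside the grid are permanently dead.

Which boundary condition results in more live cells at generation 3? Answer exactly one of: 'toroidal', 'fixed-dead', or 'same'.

Answer: toroidal

Derivation:
Under TOROIDAL boundary, generation 3:
000001000
000000111
000000010
000010100
111100111
001100010
010010100
110001000
Population = 23

Under FIXED-DEAD boundary, generation 3:
000000000
000000000
000000000
000010100
000100100
000100111
000011001
000000110
Population = 13

Comparison: toroidal=23, fixed-dead=13 -> toroidal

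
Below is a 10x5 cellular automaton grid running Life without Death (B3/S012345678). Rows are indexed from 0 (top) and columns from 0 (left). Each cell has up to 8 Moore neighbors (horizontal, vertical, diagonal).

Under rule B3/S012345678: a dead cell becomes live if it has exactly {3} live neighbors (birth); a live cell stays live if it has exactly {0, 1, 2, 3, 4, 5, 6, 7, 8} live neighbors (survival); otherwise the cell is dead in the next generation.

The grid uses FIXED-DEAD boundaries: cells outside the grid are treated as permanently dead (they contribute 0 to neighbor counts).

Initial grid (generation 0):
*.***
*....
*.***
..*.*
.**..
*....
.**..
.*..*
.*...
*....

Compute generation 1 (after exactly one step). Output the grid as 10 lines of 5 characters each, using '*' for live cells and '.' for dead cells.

Simulating step by step:
Generation 0 (given above): 20 live cells
Generation 1: 25 live cells
(generation 1 grid is the final answer)

Answer: *****
*....
*.***
..*.*
.***.
*....
***..
**..*
**...
*....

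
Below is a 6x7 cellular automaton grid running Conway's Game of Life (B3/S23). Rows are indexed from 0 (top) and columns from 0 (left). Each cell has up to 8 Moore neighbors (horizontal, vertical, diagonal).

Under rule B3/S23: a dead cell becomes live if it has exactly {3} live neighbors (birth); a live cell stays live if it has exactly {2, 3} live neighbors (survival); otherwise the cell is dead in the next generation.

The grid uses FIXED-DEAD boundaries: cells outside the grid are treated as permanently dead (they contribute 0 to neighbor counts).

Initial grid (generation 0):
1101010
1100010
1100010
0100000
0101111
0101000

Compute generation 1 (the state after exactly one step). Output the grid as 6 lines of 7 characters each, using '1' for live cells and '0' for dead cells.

Simulating step by step:
Generation 0 (given above): 18 live cells
Generation 1: 16 live cells
(generation 1 grid is the final answer)

Answer: 1110100
0000011
0010000
0100001
1101110
0001010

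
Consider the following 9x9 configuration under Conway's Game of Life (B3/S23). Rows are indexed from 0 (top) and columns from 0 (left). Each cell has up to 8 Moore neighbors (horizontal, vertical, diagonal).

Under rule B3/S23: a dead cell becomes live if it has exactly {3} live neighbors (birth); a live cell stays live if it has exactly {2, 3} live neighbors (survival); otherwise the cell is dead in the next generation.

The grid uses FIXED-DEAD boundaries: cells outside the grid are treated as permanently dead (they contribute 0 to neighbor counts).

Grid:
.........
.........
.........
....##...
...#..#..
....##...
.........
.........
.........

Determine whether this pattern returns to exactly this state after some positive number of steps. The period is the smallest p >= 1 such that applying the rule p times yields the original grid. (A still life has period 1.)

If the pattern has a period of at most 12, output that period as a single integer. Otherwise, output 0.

Simulating and comparing each generation to the original:
Gen 0 (original, given above): 6 live cells
Gen 1: 6 live cells, MATCHES original -> period = 1

Answer: 1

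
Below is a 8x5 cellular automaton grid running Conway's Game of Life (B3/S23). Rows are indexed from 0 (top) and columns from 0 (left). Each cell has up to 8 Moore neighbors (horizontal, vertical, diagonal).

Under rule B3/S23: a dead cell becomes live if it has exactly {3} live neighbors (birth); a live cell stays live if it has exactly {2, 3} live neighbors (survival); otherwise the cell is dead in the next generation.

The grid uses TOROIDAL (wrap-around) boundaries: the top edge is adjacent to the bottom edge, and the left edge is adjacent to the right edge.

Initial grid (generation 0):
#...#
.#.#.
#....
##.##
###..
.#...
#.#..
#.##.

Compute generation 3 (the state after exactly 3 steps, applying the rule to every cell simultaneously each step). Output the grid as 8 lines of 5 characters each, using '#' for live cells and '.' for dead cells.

Answer: #..##
.#.#.
..#..
..##.
..#..
.#...
..##.
#.#..

Derivation:
Simulating step by step:
Generation 0 (given above): 18 live cells
Generation 1: 12 live cells
#....
.#...
...#.
...#.
...#.
.....
#.###
#.##.
Generation 2: 12 live cells
#.#.#
.....
..#..
..###
.....
..#..
#.#..
#.#..
Generation 3: 14 live cells
(generation 3 grid is the final answer)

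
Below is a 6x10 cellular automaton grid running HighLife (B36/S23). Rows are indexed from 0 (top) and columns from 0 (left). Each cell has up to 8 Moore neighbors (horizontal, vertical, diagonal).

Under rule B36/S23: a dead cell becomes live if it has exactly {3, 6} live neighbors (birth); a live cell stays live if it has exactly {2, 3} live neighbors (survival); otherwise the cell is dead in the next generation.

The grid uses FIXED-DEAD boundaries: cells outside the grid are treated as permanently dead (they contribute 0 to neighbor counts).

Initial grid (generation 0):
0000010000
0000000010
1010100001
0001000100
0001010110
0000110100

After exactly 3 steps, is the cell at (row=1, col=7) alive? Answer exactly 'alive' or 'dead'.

Simulating step by step:
Generation 0 (given above): 15 live cells
Generation 1: 14 live cells
0000000000
0000000000
0001000010
0011001100
0001010110
0000110110
Generation 2: 14 live cells
0000000000
0000000000
0011000100
0011001000
0011011000
0000110110
Generation 3: 11 live cells
0000000000
0000000000
0011000000
0100011100
0010000000
0001110100

Cell (1,7) at generation 3: 0 -> dead

Answer: dead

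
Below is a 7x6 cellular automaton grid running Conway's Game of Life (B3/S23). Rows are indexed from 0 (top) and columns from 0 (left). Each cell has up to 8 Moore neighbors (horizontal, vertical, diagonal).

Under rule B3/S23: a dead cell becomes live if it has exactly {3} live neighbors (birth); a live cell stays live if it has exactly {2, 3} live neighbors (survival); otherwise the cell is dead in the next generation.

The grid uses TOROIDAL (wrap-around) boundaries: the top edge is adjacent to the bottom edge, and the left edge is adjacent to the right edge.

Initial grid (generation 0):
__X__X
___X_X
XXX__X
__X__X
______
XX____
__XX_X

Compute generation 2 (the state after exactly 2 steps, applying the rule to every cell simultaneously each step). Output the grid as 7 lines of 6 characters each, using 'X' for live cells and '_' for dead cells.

Simulating step by step:
Generation 0 (given above): 15 live cells
Generation 1: 20 live cells
X_X__X
___X_X
_XXX_X
__X__X
XX____
XXX___
__XXXX
Generation 2: 14 live cells
(generation 2 grid is the final answer)

Answer: XXX___
___X_X
_X_X_X
___XXX
_____X
____X_
____X_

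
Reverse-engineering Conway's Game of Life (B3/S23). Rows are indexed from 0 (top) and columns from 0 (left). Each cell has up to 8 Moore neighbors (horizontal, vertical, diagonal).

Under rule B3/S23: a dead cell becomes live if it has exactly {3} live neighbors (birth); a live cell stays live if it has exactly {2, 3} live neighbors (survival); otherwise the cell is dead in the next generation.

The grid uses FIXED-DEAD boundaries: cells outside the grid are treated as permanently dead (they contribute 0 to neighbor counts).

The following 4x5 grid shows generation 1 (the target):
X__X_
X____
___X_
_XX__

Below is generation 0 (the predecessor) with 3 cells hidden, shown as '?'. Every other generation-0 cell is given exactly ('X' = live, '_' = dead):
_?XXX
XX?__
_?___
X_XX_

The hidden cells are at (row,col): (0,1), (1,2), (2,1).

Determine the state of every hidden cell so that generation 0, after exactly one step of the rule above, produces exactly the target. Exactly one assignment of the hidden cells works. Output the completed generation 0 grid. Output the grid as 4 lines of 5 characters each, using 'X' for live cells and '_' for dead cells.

Hidden generation-0 cells (in order): (0,1), (1,2), (2,1).
A hidden cell only influences target cells in its own 3x3 neighborhood. Try each of the 2^3 = 8 assignments, step the completed generation 0 forward once under B3/S23, and compare with the target:
  (0,1)=_ (1,2)=_ (2,1)=_ -> step gives (0,0)='_' but target has 'X' -> reject
  (0,1)=_ (1,2)=_ (2,1)=X -> step gives (0,0)='_' but target has 'X' -> reject
  (0,1)=_ (1,2)=X (2,1)=_ -> step gives (0,0)='_' but target has 'X' -> reject
  (0,1)=_ (1,2)=X (2,1)=X -> step gives (0,0)='_' but target has 'X' -> reject
  (0,1)=X (1,2)=_ (2,1)=_ -> step gives (0,1)='X' but target has '_' -> reject
  (0,1)=X (1,2)=_ (2,1)=X -> step gives (0,1)='X' but target has '_' -> reject
  (0,1)=X (1,2)=X (2,1)=_ -> step gives (2,0)='X' but target has '_' -> reject
  (0,1)=X (1,2)=X (2,1)=X -> step reproduces the target at every cell -> ACCEPT
Unique solution: (0,1)=live, (1,2)=live, (2,1)=live.
Check: live-neighbor counts of every cell in the completed generation 0:
34431
35542
45531
13211
Applying B3/S23 to generation 0 with these counts gives:
X__X_
X____
___X_
_XX__
which matches the target exactly.

Answer: _XXXX
XXX__
_X___
X_XX_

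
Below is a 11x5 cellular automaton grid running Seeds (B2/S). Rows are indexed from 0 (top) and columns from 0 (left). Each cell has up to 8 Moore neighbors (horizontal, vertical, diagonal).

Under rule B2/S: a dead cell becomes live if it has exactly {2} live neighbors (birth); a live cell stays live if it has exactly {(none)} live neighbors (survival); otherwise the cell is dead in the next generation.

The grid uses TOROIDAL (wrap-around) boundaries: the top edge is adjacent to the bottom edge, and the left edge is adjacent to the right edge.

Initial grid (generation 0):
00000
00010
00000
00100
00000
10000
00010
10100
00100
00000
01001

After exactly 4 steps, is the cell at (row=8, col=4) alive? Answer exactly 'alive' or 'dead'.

Simulating step by step:
Generation 0 (given above): 9 live cells
Generation 1: 17 live cells
10111
00000
00110
00000
01000
00001
10100
00001
00010
11110
10000
Generation 2: 10 live cells
00000
10000
00000
01010
10000
00110
01000
11100
00000
00000
00000
Generation 3: 12 live cells
00000
00000
11101
10101
00000
10001
00001
00000
10100
00000
00000
Generation 4: 11 live cells
00000
00111
00000
00000
00000
00010
00010
11011
01000
01000
00000

Cell (8,4) at generation 4: 0 -> dead

Answer: dead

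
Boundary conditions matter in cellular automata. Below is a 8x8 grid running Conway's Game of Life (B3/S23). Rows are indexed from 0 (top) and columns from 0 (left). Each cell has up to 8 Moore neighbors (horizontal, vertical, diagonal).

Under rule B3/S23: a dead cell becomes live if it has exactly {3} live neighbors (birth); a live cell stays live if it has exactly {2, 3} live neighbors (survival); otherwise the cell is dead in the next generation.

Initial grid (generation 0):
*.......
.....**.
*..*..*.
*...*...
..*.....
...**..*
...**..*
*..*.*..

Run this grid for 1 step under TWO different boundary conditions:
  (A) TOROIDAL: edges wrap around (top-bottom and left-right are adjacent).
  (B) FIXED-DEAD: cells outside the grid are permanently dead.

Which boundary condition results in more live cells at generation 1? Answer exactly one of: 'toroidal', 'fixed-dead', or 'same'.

Answer: toroidal

Derivation:
Under TOROIDAL boundary, generation 1:
....****
.....**.
....*.*.
.*.*...*
....*...
..*.*...
*.*..***
*..*...*
Population = 22

Under FIXED-DEAD boundary, generation 1:
........
.....**.
....*.*.
.*.*....
....*...
..*.*...
..*..**.
...*....
Population = 13

Comparison: toroidal=22, fixed-dead=13 -> toroidal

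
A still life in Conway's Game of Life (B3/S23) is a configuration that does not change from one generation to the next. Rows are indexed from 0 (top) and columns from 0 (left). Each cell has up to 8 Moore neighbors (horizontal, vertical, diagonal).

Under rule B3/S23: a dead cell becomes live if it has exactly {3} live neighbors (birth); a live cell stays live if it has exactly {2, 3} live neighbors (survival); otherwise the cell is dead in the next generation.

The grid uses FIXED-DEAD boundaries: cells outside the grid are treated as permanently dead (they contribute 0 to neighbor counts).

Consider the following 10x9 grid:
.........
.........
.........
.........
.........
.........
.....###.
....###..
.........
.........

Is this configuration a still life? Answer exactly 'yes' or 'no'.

Compute generation 1 and compare to generation 0 (given above):
Generation 1:
.........
.........
.........
.........
.........
......#..
....#..#.
....#..#.
.....#...
.........
Cell (5,6) differs: gen0=0 vs gen1=1 -> NOT a still life.

Answer: no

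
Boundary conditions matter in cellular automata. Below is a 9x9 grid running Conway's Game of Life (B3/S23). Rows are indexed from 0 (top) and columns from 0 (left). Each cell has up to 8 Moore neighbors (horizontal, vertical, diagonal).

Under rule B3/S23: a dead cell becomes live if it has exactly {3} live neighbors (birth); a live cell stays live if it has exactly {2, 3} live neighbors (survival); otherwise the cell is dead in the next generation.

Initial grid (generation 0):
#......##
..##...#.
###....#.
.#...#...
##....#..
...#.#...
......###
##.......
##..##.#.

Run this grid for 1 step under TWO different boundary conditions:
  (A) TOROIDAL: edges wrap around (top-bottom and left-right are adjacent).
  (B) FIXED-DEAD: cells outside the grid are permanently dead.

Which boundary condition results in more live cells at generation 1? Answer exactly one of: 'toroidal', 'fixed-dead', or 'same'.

Answer: toroidal

Derivation:
Under TOROIDAL boundary, generation 1:
#.###..#.
..##..##.
#..#..#.#
......#.#
###.###..
#....#..#
#.....###
.#...#...
......##.
Population = 32

Under FIXED-DEAD boundary, generation 1:
.......##
#.##..##.
#..#..#..
......#..
###.###..
.....#...
......##.
##...#..#
##.......
Population = 26

Comparison: toroidal=32, fixed-dead=26 -> toroidal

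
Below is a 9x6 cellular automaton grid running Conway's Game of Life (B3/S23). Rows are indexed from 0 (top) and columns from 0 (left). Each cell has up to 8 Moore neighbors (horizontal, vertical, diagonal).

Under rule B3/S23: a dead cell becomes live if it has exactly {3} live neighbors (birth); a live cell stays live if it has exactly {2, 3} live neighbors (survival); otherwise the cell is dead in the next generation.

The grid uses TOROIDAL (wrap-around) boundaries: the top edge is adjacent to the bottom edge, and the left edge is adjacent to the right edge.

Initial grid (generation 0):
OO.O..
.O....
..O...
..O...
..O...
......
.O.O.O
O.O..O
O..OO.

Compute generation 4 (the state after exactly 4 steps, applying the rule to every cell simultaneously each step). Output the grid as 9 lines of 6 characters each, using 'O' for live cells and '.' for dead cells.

Answer: ..OOOO
.....O
..O...
.....O
OO....
OOOOOO
......
......
......

Derivation:
Simulating step by step:
Generation 0 (given above): 16 live cells
Generation 1: 20 live cells
OO.OOO
OO....
.OO...
.OOO..
......
..O...
.OO.OO
..O...
...OO.
Generation 2: 19 live cells
.O.O..
...OO.
...O..
.O.O..
.O.O..
.OOO..
.OO...
.OO..O
OO....
Generation 3: 15 live cells
OO.OO.
...OO.
...O..
...OO.
OO.OO.
O..O..
......
......
......
Generation 4: 15 live cells
(generation 4 grid is the final answer)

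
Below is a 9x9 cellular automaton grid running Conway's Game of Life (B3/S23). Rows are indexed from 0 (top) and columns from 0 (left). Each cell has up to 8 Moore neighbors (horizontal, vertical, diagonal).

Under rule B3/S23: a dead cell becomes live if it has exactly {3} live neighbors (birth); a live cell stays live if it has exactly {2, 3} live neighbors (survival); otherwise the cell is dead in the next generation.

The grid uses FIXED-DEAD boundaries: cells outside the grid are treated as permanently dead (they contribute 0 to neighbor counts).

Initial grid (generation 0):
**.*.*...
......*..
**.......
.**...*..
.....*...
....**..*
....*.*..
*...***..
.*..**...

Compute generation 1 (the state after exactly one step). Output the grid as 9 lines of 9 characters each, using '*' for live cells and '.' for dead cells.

Answer: .........
..*......
***......
***......
....***..
....*.*..
...*..**.
...*..*..
....*.*..

Derivation:
Simulating step by step:
Generation 0 (given above): 23 live cells
Generation 1: 19 live cells
(generation 1 grid is the final answer)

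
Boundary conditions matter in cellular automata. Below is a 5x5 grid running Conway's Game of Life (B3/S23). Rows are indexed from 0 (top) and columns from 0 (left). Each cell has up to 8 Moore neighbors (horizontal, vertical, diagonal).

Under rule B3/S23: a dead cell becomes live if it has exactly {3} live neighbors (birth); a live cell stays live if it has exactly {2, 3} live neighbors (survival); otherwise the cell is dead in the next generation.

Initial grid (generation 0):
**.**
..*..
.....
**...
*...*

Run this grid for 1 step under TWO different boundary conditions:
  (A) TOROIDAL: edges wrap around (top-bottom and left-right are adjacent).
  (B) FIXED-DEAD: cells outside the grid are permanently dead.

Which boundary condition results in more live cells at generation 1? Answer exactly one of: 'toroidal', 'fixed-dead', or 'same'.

Under TOROIDAL boundary, generation 1:
.***.
*****
.*...
**..*
..**.
Population = 14

Under FIXED-DEAD boundary, generation 1:
.***.
.***.
.*...
**...
**...
Population = 11

Comparison: toroidal=14, fixed-dead=11 -> toroidal

Answer: toroidal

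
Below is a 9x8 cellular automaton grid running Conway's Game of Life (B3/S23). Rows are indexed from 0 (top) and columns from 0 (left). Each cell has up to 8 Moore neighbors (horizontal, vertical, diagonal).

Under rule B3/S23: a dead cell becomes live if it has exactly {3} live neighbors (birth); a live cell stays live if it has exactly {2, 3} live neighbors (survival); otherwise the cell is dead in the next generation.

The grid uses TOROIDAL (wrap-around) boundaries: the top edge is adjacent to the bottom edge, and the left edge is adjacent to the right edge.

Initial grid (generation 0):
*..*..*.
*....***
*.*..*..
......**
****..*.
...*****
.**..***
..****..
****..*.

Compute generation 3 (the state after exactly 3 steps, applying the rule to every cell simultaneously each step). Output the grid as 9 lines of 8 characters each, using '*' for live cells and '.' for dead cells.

Answer: *.***...
.*.*..*.
.*...*..
...*.***
*.****.*
****....
*.......
........
........

Derivation:
Simulating step by step:
Generation 0 (given above): 36 live cells
Generation 1: 20 live cells
...**...
*...**..
**...*..
...*.**.
****....
........
**.....*
........
*.....*.
Generation 2: 21 live cells
...**..*
**.*.*..
**.....*
...*.***
.****...
.......*
*.......
.*......
........
Generation 3: 24 live cells
(generation 3 grid is the final answer)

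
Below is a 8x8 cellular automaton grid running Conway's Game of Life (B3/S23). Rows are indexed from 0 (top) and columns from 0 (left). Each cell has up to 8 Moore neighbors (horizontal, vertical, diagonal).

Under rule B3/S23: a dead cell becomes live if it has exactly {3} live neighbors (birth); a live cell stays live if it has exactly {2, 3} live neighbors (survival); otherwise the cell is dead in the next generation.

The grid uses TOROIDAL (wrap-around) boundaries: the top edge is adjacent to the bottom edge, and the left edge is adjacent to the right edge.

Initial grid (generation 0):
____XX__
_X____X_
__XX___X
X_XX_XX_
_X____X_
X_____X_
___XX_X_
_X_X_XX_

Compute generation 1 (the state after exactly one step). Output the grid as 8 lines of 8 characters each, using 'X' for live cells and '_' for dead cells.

Simulating step by step:
Generation 0 (given above): 23 live cells
Generation 1: 29 live cells
(generation 1 grid is the final answer)

Answer: __X_X___
__XXXXX_
X__XXX_X
X__XXXX_
XXX___X_
______X_
__XXX_X_
__XX__X_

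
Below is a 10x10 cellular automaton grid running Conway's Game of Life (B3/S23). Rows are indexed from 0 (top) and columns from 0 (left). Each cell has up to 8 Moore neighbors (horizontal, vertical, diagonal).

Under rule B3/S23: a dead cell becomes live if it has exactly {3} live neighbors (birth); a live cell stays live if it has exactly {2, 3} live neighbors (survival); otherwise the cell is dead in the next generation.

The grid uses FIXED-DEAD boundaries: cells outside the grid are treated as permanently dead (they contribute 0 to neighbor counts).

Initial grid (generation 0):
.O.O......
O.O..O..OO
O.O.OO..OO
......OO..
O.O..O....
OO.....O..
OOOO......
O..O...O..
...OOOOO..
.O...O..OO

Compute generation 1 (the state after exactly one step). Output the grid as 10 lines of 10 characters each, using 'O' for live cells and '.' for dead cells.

Simulating step by step:
Generation 0 (given above): 37 live cells
Generation 1: 30 live cells
(generation 1 grid is the final answer)

Answer: .OO.......
O.O..O..OO
...OOO...O
...OO.OOO.
O......O..
...O......
...O......
O....O.O..
..OO.O.O..
.....O.OO.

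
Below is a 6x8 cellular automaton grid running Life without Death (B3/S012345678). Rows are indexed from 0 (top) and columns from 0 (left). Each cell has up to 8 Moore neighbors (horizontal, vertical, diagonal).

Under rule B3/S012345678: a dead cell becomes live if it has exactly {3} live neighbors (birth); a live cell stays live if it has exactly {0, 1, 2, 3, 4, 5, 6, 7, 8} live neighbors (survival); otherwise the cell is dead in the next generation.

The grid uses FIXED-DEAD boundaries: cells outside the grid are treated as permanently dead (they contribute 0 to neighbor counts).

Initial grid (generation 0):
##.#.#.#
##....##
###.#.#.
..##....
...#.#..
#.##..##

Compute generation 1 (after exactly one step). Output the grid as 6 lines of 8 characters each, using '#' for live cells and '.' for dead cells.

Answer: ####.#.#
##.##.##
###.####
..##.#..
.#.#.##.
#.###.##

Derivation:
Simulating step by step:
Generation 0 (given above): 23 live cells
Generation 1: 32 live cells
(generation 1 grid is the final answer)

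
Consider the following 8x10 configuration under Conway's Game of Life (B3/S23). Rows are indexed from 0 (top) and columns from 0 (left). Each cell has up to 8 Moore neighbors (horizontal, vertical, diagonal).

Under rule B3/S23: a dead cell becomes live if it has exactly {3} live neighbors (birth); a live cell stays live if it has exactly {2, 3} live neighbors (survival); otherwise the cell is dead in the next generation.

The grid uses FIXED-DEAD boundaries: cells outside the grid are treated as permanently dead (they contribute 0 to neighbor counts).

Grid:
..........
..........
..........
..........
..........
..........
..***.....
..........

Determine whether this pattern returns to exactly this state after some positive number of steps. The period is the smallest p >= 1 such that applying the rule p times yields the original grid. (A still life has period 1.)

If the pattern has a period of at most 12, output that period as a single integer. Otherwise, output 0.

Answer: 2

Derivation:
Simulating and comparing each generation to the original:
Gen 0 (original, given above): 3 live cells
Gen 1: 3 live cells, differs from original
Gen 2: 3 live cells, MATCHES original -> period = 2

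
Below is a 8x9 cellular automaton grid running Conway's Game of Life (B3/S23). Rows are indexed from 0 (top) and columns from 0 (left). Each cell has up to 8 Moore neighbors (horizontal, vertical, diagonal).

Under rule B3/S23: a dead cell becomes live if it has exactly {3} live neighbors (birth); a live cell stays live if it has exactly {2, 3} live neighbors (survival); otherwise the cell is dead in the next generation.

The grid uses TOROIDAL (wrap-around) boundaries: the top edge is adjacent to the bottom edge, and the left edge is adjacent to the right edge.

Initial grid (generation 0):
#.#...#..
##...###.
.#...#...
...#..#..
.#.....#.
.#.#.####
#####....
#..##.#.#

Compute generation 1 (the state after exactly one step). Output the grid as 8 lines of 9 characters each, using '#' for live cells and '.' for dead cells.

Simulating step by step:
Generation 0 (given above): 30 live cells
Generation 1: 28 live cells
(generation 1 grid is the final answer)

Answer: ..###....
#.#..#.##
###.##.#.
..#...#..
#...##..#
...#.####
.........
....#..##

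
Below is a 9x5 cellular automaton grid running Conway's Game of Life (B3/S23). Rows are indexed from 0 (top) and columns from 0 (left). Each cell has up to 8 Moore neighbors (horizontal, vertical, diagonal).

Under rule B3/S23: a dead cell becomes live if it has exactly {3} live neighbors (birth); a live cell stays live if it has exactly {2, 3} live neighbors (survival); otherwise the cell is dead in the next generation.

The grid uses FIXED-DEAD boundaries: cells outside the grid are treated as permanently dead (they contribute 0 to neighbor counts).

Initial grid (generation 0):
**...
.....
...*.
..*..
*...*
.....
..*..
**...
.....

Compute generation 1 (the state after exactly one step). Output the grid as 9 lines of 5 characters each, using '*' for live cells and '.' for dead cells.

Simulating step by step:
Generation 0 (given above): 9 live cells
Generation 1: 3 live cells
(generation 1 grid is the final answer)

Answer: .....
.....
.....
...*.
.....
.....
.*...
.*...
.....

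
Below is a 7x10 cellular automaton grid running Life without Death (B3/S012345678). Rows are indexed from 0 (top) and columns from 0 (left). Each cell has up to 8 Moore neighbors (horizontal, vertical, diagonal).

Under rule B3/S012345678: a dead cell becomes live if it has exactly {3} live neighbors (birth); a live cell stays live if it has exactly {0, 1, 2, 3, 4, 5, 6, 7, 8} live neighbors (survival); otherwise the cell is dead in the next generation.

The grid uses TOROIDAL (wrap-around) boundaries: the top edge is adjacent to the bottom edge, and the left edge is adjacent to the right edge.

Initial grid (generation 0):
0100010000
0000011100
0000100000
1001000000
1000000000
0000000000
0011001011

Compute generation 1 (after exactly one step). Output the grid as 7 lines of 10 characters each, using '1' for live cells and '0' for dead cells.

Answer: 0110110010
0000111100
0000111000
1001000000
1000000000
0000000001
0011001011

Derivation:
Simulating step by step:
Generation 0 (given above): 14 live cells
Generation 1: 21 live cells
(generation 1 grid is the final answer)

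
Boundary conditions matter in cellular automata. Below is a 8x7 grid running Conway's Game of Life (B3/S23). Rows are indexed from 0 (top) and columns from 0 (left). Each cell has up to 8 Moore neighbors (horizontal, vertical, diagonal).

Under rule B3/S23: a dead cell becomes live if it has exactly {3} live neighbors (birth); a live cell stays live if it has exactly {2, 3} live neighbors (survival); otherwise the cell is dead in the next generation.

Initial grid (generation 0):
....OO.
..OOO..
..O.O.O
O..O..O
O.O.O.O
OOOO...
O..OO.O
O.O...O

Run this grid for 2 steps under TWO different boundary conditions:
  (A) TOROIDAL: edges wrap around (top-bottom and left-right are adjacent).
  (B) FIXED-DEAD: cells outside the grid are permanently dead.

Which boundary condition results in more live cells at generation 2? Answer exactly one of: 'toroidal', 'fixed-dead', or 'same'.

Under TOROIDAL boundary, generation 2:
..OO.OO
....O..
O.O..O.
O.O.O.O
...OOO.
.......
.......
OOOO...
Population = 19

Under FIXED-DEAD boundary, generation 2:
.......
.OO.OO.
.OO..O.
..O.O..
.O.OOO.
OO.....
OO..OO.
.....O.
Population = 20

Comparison: toroidal=19, fixed-dead=20 -> fixed-dead

Answer: fixed-dead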